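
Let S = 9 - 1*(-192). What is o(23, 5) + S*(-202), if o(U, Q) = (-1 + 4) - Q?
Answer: -40604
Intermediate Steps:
S = 201 (S = 9 + 192 = 201)
o(U, Q) = 3 - Q
o(23, 5) + S*(-202) = (3 - 1*5) + 201*(-202) = (3 - 5) - 40602 = -2 - 40602 = -40604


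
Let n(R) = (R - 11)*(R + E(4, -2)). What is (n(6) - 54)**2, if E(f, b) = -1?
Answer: 6241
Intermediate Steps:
n(R) = (-1 + R)*(-11 + R) (n(R) = (R - 11)*(R - 1) = (-11 + R)*(-1 + R) = (-1 + R)*(-11 + R))
(n(6) - 54)**2 = ((11 + 6**2 - 12*6) - 54)**2 = ((11 + 36 - 72) - 54)**2 = (-25 - 54)**2 = (-79)**2 = 6241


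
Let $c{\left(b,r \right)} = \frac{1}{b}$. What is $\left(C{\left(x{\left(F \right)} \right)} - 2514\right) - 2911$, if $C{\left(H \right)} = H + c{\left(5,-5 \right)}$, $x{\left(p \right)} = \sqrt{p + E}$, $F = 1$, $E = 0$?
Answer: $- \frac{27119}{5} \approx -5423.8$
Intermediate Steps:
$x{\left(p \right)} = \sqrt{p}$ ($x{\left(p \right)} = \sqrt{p + 0} = \sqrt{p}$)
$C{\left(H \right)} = \frac{1}{5} + H$ ($C{\left(H \right)} = H + \frac{1}{5} = \frac{1}{5} + H$)
$\left(C{\left(x{\left(F \right)} \right)} - 2514\right) - 2911 = \left(\left(\frac{1}{5} + \sqrt{1}\right) - 2514\right) - 2911 = \left(\left(\frac{1}{5} + 1\right) - 2514\right) - 2911 = \left(\frac{6}{5} - 2514\right) - 2911 = - \frac{12564}{5} - 2911 = - \frac{27119}{5}$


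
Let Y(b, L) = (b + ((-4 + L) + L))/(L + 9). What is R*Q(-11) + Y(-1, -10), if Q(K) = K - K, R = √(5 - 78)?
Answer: 25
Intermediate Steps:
R = I*√73 (R = √(-73) = I*√73 ≈ 8.544*I)
Q(K) = 0
Y(b, L) = (-4 + b + 2*L)/(9 + L) (Y(b, L) = (b + (-4 + 2*L))/(9 + L) = (-4 + b + 2*L)/(9 + L))
R*Q(-11) + Y(-1, -10) = (I*√73)*0 + (-4 - 1 + 2*(-10))/(9 - 10) = 0 + (-4 - 1 - 20)/(-1) = 0 - 1*(-25) = 0 + 25 = 25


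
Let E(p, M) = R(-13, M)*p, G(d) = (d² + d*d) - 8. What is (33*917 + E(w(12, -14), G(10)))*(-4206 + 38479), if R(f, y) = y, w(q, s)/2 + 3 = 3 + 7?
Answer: 1129261077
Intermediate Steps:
w(q, s) = 14 (w(q, s) = -6 + 2*(3 + 7) = -6 + 2*10 = -6 + 20 = 14)
G(d) = -8 + 2*d² (G(d) = (d² + d²) - 8 = 2*d² - 8 = -8 + 2*d²)
E(p, M) = M*p
(33*917 + E(w(12, -14), G(10)))*(-4206 + 38479) = (33*917 + (-8 + 2*10²)*14)*(-4206 + 38479) = (30261 + (-8 + 2*100)*14)*34273 = (30261 + (-8 + 200)*14)*34273 = (30261 + 192*14)*34273 = (30261 + 2688)*34273 = 32949*34273 = 1129261077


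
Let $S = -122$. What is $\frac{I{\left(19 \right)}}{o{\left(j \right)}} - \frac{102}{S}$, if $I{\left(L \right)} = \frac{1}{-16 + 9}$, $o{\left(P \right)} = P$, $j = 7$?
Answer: $\frac{2438}{2989} \approx 0.81566$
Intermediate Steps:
$I{\left(L \right)} = - \frac{1}{7}$ ($I{\left(L \right)} = \frac{1}{-7} = - \frac{1}{7}$)
$\frac{I{\left(19 \right)}}{o{\left(j \right)}} - \frac{102}{S} = - \frac{1}{7 \cdot 7} - \frac{102}{-122} = \left(- \frac{1}{7}\right) \frac{1}{7} - - \frac{51}{61} = - \frac{1}{49} + \frac{51}{61} = \frac{2438}{2989}$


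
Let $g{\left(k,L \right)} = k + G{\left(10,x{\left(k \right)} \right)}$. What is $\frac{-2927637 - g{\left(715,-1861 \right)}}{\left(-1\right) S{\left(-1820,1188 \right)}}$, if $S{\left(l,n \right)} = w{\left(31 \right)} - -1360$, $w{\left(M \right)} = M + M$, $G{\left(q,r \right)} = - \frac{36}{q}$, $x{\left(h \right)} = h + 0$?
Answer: $\frac{7320871}{3555} \approx 2059.3$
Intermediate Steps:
$x{\left(h \right)} = h$
$w{\left(M \right)} = 2 M$
$g{\left(k,L \right)} = - \frac{18}{5} + k$ ($g{\left(k,L \right)} = k - \frac{36}{10} = k - \frac{18}{5} = - \frac{18}{5} + k$)
$S{\left(l,n \right)} = 1422$ ($S{\left(l,n \right)} = 2 \cdot 31 - -1360 = 62 + 1360 = 1422$)
$\frac{-2927637 - g{\left(715,-1861 \right)}}{\left(-1\right) S{\left(-1820,1188 \right)}} = \frac{-2927637 - \left(- \frac{18}{5} + 715\right)}{\left(-1\right) 1422} = \frac{-2927637 - \frac{3557}{5}}{-1422} = \left(-2927637 - \frac{3557}{5}\right) \left(- \frac{1}{1422}\right) = \left(- \frac{14641742}{5}\right) \left(- \frac{1}{1422}\right) = \frac{7320871}{3555}$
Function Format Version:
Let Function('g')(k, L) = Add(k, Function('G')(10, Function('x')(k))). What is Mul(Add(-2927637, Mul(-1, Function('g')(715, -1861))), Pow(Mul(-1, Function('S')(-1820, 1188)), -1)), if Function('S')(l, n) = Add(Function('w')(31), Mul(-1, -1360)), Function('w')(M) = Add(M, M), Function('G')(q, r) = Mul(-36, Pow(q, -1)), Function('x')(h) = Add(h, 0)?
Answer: Rational(7320871, 3555) ≈ 2059.3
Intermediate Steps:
Function('x')(h) = h
Function('w')(M) = Mul(2, M)
Function('g')(k, L) = Add(Rational(-18, 5), k) (Function('g')(k, L) = Add(k, Mul(-36, Pow(10, -1))) = Add(k, Mul(-36, Rational(1, 10))) = Add(k, Rational(-18, 5)) = Add(Rational(-18, 5), k))
Function('S')(l, n) = 1422 (Function('S')(l, n) = Add(Mul(2, 31), Mul(-1, -1360)) = Add(62, 1360) = 1422)
Mul(Add(-2927637, Mul(-1, Function('g')(715, -1861))), Pow(Mul(-1, Function('S')(-1820, 1188)), -1)) = Mul(Add(-2927637, Mul(-1, Add(Rational(-18, 5), 715))), Pow(Mul(-1, 1422), -1)) = Mul(Add(-2927637, Mul(-1, Rational(3557, 5))), Pow(-1422, -1)) = Mul(Add(-2927637, Rational(-3557, 5)), Rational(-1, 1422)) = Mul(Rational(-14641742, 5), Rational(-1, 1422)) = Rational(7320871, 3555)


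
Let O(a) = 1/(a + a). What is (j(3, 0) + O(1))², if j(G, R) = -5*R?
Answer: ¼ ≈ 0.25000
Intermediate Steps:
O(a) = 1/(2*a)
(j(3, 0) + O(1))² = (-5*0 + (½)/1)² = (0 + (½)*1)² = (0 + ½)² = (½)² = ¼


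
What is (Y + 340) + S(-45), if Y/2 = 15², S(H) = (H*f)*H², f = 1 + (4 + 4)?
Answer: -819335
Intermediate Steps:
f = 9 (f = 1 + 8 = 9)
S(H) = 9*H³ (S(H) = (H*9)*H² = (9*H)*H² = 9*H³)
Y = 450 (Y = 2*15² = 2*225 = 450)
(Y + 340) + S(-45) = (450 + 340) + 9*(-45)³ = 790 + 9*(-91125) = 790 - 820125 = -819335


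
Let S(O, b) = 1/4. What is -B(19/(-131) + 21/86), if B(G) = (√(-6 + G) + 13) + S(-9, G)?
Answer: -53/4 - I*√748952414/11266 ≈ -13.25 - 2.4292*I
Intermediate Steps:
S(O, b) = ¼
B(G) = 53/4 + √(-6 + G) (B(G) = (√(-6 + G) + 13) + ¼ = (13 + √(-6 + G)) + ¼ = 53/4 + √(-6 + G))
-B(19/(-131) + 21/86) = -(53/4 + √(-6 + (19/(-131) + 21/86))) = -(53/4 + √(-6 + (19*(-1/131) + 21*(1/86)))) = -(53/4 + √(-6 + (-19/131 + 21/86))) = -(53/4 + √(-6 + 1117/11266)) = -(53/4 + √(-66479/11266)) = -(53/4 + I*√748952414/11266) = -53/4 - I*√748952414/11266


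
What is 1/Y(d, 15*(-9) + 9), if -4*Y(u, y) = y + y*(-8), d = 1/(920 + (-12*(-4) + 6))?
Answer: -2/441 ≈ -0.0045351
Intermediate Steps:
d = 1/974 (d = 1/(920 + (48 + 6)) = 1/(920 + 54) = 1/974 ≈ 0.0010267)
Y(u, y) = 7*y/4 (Y(u, y) = -(y + y*(-8))/4 = -(y - 8*y)/4 = -(-7)*y/4 = 7*y/4)
1/Y(d, 15*(-9) + 9) = 1/(7*(15*(-9) + 9)/4) = 1/(7*(-135 + 9)/4) = 1/((7/4)*(-126)) = 1/(-441/2) = -2/441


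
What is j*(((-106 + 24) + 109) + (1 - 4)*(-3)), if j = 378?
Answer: 13608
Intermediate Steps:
j*(((-106 + 24) + 109) + (1 - 4)*(-3)) = 378*(((-106 + 24) + 109) + (1 - 4)*(-3)) = 378*((-82 + 109) - 3*(-3)) = 378*(27 + 9) = 378*36 = 13608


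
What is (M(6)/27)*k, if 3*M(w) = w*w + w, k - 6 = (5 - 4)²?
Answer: 98/27 ≈ 3.6296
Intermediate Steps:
k = 7 (k = 6 + (5 - 4)² = 6 + 1² = 6 + 1 = 7)
M(w) = w/3 + w²/3 (M(w) = (w*w + w)/3 = (w² + w)/3 = (w + w²)/3 = w/3 + w²/3)
(M(6)/27)*k = (((⅓)*6*(1 + 6))/27)*7 = (((⅓)*6*7)*(1/27))*7 = (14*(1/27))*7 = (14/27)*7 = 98/27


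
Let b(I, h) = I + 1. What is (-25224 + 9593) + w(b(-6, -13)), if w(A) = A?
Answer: -15636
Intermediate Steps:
b(I, h) = 1 + I
(-25224 + 9593) + w(b(-6, -13)) = (-25224 + 9593) + (1 - 6) = -15631 - 5 = -15636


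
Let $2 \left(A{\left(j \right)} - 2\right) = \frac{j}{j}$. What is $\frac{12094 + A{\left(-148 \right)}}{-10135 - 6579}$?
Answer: $- \frac{24193}{33428} \approx -0.72373$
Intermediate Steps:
$A{\left(j \right)} = \frac{5}{2}$ ($A{\left(j \right)} = 2 + \frac{j \frac{1}{j}}{2} = 2 + \frac{1}{2} \cdot 1 = 2 + \frac{1}{2} = \frac{5}{2}$)
$\frac{12094 + A{\left(-148 \right)}}{-10135 - 6579} = \frac{12094 + \frac{5}{2}}{-10135 - 6579} = \frac{24193}{2 \left(-16714\right)} = \frac{24193}{2} \left(- \frac{1}{16714}\right) = - \frac{24193}{33428}$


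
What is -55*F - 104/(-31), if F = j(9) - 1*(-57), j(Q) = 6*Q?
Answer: -189151/31 ≈ -6101.6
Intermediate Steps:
F = 111 (F = 6*9 - 1*(-57) = 54 + 57 = 111)
-55*F - 104/(-31) = -55*111 - 104/(-31) = -6105 - 104*(-1/31) = -6105 + 104/31 = -189151/31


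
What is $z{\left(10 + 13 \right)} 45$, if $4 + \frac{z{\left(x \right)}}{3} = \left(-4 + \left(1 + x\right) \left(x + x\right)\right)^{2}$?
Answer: $163349460$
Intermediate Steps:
$z{\left(x \right)} = -12 + 3 \left(-4 + 2 x \left(1 + x\right)\right)^{2}$ ($z{\left(x \right)} = -12 + 3 \left(-4 + \left(1 + x\right) \left(x + x\right)\right)^{2} = -12 + 3 \left(-4 + \left(1 + x\right) 2 x\right)^{2} = -12 + 3 \left(-4 + 2 x \left(1 + x\right)\right)^{2}$)
$z{\left(10 + 13 \right)} 45 = \left(-12 + 12 \left(-2 + \left(10 + 13\right) + \left(10 + 13\right)^{2}\right)^{2}\right) 45 = \left(-12 + 12 \left(-2 + 23 + 23^{2}\right)^{2}\right) 45 = \left(-12 + 12 \left(-2 + 23 + 529\right)^{2}\right) 45 = \left(-12 + 12 \cdot 550^{2}\right) 45 = \left(-12 + 12 \cdot 302500\right) 45 = \left(-12 + 3630000\right) 45 = 3629988 \cdot 45 = 163349460$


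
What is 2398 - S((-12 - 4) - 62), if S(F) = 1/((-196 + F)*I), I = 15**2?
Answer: 147836701/61650 ≈ 2398.0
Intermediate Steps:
I = 225
S(F) = 1/(225*(-196 + F)) (S(F) = 1/((-196 + F)*225) = (1/225)/(-196 + F) = 1/(225*(-196 + F)))
2398 - S((-12 - 4) - 62) = 2398 - 1/(225*(-196 + ((-12 - 4) - 62))) = 2398 - 1/(225*(-196 + (-16 - 62))) = 2398 - 1/(225*(-196 - 78)) = 2398 - 1/(225*(-274)) = 2398 - (-1)/(225*274) = 2398 - 1*(-1/61650) = 2398 + 1/61650 = 147836701/61650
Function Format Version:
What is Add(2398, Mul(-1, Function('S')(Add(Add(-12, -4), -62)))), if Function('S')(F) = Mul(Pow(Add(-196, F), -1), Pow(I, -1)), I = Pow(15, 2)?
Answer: Rational(147836701, 61650) ≈ 2398.0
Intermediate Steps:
I = 225
Function('S')(F) = Mul(Rational(1, 225), Pow(Add(-196, F), -1)) (Function('S')(F) = Mul(Pow(Add(-196, F), -1), Pow(225, -1)) = Mul(Pow(Add(-196, F), -1), Rational(1, 225)) = Mul(Rational(1, 225), Pow(Add(-196, F), -1)))
Add(2398, Mul(-1, Function('S')(Add(Add(-12, -4), -62)))) = Add(2398, Mul(-1, Mul(Rational(1, 225), Pow(Add(-196, Add(Add(-12, -4), -62)), -1)))) = Add(2398, Mul(-1, Mul(Rational(1, 225), Pow(Add(-196, Add(-16, -62)), -1)))) = Add(2398, Mul(-1, Mul(Rational(1, 225), Pow(Add(-196, -78), -1)))) = Add(2398, Mul(-1, Mul(Rational(1, 225), Pow(-274, -1)))) = Add(2398, Mul(-1, Mul(Rational(1, 225), Rational(-1, 274)))) = Add(2398, Mul(-1, Rational(-1, 61650))) = Add(2398, Rational(1, 61650)) = Rational(147836701, 61650)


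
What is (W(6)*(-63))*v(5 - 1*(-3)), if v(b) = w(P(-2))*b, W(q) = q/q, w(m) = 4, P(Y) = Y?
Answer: -2016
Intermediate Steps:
W(q) = 1
v(b) = 4*b
(W(6)*(-63))*v(5 - 1*(-3)) = (1*(-63))*(4*(5 - 1*(-3))) = -252*(5 + 3) = -252*8 = -63*32 = -2016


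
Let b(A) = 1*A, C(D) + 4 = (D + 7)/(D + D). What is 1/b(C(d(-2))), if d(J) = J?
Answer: -4/21 ≈ -0.19048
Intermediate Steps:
C(D) = -4 + (7 + D)/(2*D) (C(D) = -4 + (D + 7)/(D + D) = -4 + (7 + D)/((2*D)) = -4 + (7 + D)*(1/(2*D)) = -4 + (7 + D)/(2*D))
b(A) = A
1/b(C(d(-2))) = 1/((7/2)*(1 - 1*(-2))/(-2)) = 1/((7/2)*(-½)*(1 + 2)) = 1/((7/2)*(-½)*3) = 1/(-21/4) = -4/21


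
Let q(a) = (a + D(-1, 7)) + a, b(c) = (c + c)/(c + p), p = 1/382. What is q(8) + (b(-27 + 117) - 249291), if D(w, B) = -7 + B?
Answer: -8570255015/34381 ≈ -2.4927e+5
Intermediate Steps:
p = 1/382 ≈ 0.0026178
b(c) = 2*c/(1/382 + c) (b(c) = (c + c)/(c + 1/382) = (2*c)/(1/382 + c) = 2*c/(1/382 + c))
q(a) = 2*a (q(a) = (a + (-7 + 7)) + a = (a + 0) + a = a + a = 2*a)
q(8) + (b(-27 + 117) - 249291) = 2*8 + (764*(-27 + 117)/(1 + 382*(-27 + 117)) - 249291) = 16 + (764*90/(1 + 382*90) - 249291) = 16 + (764*90/(1 + 34380) - 249291) = 16 + (764*90/34381 - 249291) = 16 + (764*90*(1/34381) - 249291) = 16 + (68760/34381 - 249291) = 16 - 8570805111/34381 = -8570255015/34381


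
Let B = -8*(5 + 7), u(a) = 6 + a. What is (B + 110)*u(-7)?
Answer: -14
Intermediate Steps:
B = -96 (B = -8*12 = -96)
(B + 110)*u(-7) = (-96 + 110)*(6 - 7) = 14*(-1) = -14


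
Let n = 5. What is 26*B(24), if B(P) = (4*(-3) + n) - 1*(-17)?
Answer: 260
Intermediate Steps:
B(P) = 10 (B(P) = (4*(-3) + 5) - 1*(-17) = (-12 + 5) + 17 = -7 + 17 = 10)
26*B(24) = 26*10 = 260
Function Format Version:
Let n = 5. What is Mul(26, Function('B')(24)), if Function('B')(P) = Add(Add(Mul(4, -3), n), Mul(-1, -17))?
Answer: 260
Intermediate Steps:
Function('B')(P) = 10 (Function('B')(P) = Add(Add(Mul(4, -3), 5), Mul(-1, -17)) = Add(Add(-12, 5), 17) = Add(-7, 17) = 10)
Mul(26, Function('B')(24)) = Mul(26, 10) = 260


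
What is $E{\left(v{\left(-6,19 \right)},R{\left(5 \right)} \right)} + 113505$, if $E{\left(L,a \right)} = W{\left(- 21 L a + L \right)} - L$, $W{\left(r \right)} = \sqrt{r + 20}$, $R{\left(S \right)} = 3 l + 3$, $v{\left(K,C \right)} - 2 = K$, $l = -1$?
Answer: $113513$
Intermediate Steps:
$v{\left(K,C \right)} = 2 + K$
$R{\left(S \right)} = 0$ ($R{\left(S \right)} = 3 \left(-1\right) + 3 = -3 + 3 = 0$)
$W{\left(r \right)} = \sqrt{20 + r}$
$E{\left(L,a \right)} = \sqrt{20 + L - 21 L a} - L$ ($E{\left(L,a \right)} = \sqrt{20 + \left(- 21 L a + L\right)} - L = \sqrt{20 - \left(- L + 21 L a\right)} - L = \sqrt{20 + L - 21 L a} - L$)
$E{\left(v{\left(-6,19 \right)},R{\left(5 \right)} \right)} + 113505 = \left(\sqrt{20 - \left(2 - 6\right) \left(-1 + 21 \cdot 0\right)} - \left(2 - 6\right)\right) + 113505 = \left(\sqrt{20 - - 4 \left(-1 + 0\right)} - -4\right) + 113505 = \left(\sqrt{20 - \left(-4\right) \left(-1\right)} + 4\right) + 113505 = \left(\sqrt{20 - 4} + 4\right) + 113505 = \left(\sqrt{16} + 4\right) + 113505 = \left(4 + 4\right) + 113505 = 8 + 113505 = 113513$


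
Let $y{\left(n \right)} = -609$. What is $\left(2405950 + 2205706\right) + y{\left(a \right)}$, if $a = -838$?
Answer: $4611047$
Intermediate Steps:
$\left(2405950 + 2205706\right) + y{\left(a \right)} = \left(2405950 + 2205706\right) - 609 = 4611656 - 609 = 4611047$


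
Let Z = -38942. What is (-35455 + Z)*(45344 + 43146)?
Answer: -6583390530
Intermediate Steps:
(-35455 + Z)*(45344 + 43146) = (-35455 - 38942)*(45344 + 43146) = -74397*88490 = -6583390530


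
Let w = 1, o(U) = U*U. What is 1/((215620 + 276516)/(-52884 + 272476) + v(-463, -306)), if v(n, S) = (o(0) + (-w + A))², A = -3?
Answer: 27449/500701 ≈ 0.054821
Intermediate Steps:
o(U) = U²
v(n, S) = 16 (v(n, S) = (0² + (-1*1 - 3))² = (0 + (-1 - 3))² = (0 - 4)² = (-4)² = 16)
1/((215620 + 276516)/(-52884 + 272476) + v(-463, -306)) = 1/((215620 + 276516)/(-52884 + 272476) + 16) = 1/(492136/219592 + 16) = 1/(492136*(1/219592) + 16) = 1/(61517/27449 + 16) = 1/(500701/27449) = 27449/500701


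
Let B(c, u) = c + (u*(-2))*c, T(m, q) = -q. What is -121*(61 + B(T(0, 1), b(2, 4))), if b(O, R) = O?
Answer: -7744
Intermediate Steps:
B(c, u) = c - 2*c*u (B(c, u) = c + (-2*u)*c = c - 2*c*u)
-121*(61 + B(T(0, 1), b(2, 4))) = -121*(61 + (-1*1)*(1 - 2*2)) = -121*(61 - (1 - 4)) = -121*(61 - 1*(-3)) = -121*(61 + 3) = -121*64 = -7744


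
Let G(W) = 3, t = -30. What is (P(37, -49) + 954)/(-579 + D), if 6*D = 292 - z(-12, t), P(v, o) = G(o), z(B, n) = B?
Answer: -2871/1585 ≈ -1.8114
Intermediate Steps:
P(v, o) = 3
D = 152/3 (D = (292 - 1*(-12))/6 = (292 + 12)/6 = (1/6)*304 = 152/3 ≈ 50.667)
(P(37, -49) + 954)/(-579 + D) = (3 + 954)/(-579 + 152/3) = 957/(-1585/3) = 957*(-3/1585) = -2871/1585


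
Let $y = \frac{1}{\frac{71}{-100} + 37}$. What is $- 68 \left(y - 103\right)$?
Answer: $\frac{25410716}{3629} \approx 7002.1$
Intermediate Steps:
$y = \frac{100}{3629}$ ($y = \frac{1}{71 \left(- \frac{1}{100}\right) + 37} = \frac{1}{- \frac{71}{100} + 37} = \frac{1}{\frac{3629}{100}} = \frac{100}{3629} \approx 0.027556$)
$- 68 \left(y - 103\right) = - 68 \left(\frac{100}{3629} - 103\right) = \left(-68\right) \left(- \frac{373687}{3629}\right) = \frac{25410716}{3629}$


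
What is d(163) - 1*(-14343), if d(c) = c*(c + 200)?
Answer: 73512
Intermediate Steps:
d(c) = c*(200 + c)
d(163) - 1*(-14343) = 163*(200 + 163) - 1*(-14343) = 163*363 + 14343 = 59169 + 14343 = 73512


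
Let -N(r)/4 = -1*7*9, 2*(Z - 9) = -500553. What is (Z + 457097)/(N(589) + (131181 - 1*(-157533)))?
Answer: 413659/577932 ≈ 0.71576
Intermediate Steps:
Z = -500535/2 (Z = 9 + (1/2)*(-500553) = 9 - 500553/2 = -500535/2 ≈ -2.5027e+5)
N(r) = 252 (N(r) = -4*(-1*7)*9 = -(-28)*9 = -4*(-63) = 252)
(Z + 457097)/(N(589) + (131181 - 1*(-157533))) = (-500535/2 + 457097)/(252 + (131181 - 1*(-157533))) = 413659/(2*(252 + (131181 + 157533))) = 413659/(2*(252 + 288714)) = (413659/2)/288966 = (413659/2)*(1/288966) = 413659/577932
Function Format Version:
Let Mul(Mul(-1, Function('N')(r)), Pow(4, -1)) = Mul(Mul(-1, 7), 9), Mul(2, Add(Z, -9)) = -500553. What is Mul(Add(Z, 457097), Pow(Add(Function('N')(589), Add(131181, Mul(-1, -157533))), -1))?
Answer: Rational(413659, 577932) ≈ 0.71576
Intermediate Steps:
Z = Rational(-500535, 2) (Z = Add(9, Mul(Rational(1, 2), -500553)) = Add(9, Rational(-500553, 2)) = Rational(-500535, 2) ≈ -2.5027e+5)
Function('N')(r) = 252 (Function('N')(r) = Mul(-4, Mul(Mul(-1, 7), 9)) = Mul(-4, Mul(-7, 9)) = Mul(-4, -63) = 252)
Mul(Add(Z, 457097), Pow(Add(Function('N')(589), Add(131181, Mul(-1, -157533))), -1)) = Mul(Add(Rational(-500535, 2), 457097), Pow(Add(252, Add(131181, Mul(-1, -157533))), -1)) = Mul(Rational(413659, 2), Pow(Add(252, Add(131181, 157533)), -1)) = Mul(Rational(413659, 2), Pow(Add(252, 288714), -1)) = Mul(Rational(413659, 2), Pow(288966, -1)) = Mul(Rational(413659, 2), Rational(1, 288966)) = Rational(413659, 577932)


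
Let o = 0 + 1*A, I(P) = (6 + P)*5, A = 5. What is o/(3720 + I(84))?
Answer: 1/834 ≈ 0.0011990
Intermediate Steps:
I(P) = 30 + 5*P
o = 5 (o = 0 + 1*5 = 0 + 5 = 5)
o/(3720 + I(84)) = 5/(3720 + (30 + 5*84)) = 5/(3720 + (30 + 420)) = 5/(3720 + 450) = 5/4170 = 5*(1/4170) = 1/834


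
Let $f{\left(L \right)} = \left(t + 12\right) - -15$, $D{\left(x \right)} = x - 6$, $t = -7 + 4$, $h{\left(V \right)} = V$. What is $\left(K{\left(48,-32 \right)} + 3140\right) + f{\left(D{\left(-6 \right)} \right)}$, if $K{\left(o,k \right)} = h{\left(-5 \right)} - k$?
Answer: $3191$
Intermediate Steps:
$t = -3$
$D{\left(x \right)} = -6 + x$
$K{\left(o,k \right)} = -5 - k$
$f{\left(L \right)} = 24$ ($f{\left(L \right)} = \left(-3 + 12\right) - -15 = 9 + 15 = 24$)
$\left(K{\left(48,-32 \right)} + 3140\right) + f{\left(D{\left(-6 \right)} \right)} = \left(\left(-5 - -32\right) + 3140\right) + 24 = \left(\left(-5 + 32\right) + 3140\right) + 24 = \left(27 + 3140\right) + 24 = 3167 + 24 = 3191$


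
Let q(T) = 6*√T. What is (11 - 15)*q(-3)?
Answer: -24*I*√3 ≈ -41.569*I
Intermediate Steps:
(11 - 15)*q(-3) = (11 - 15)*(6*√(-3)) = -24*I*√3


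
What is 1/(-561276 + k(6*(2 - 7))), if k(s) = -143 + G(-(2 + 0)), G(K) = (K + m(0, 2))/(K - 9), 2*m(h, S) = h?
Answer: -11/6175607 ≈ -1.7812e-6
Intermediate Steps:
m(h, S) = h/2
G(K) = K/(-9 + K) (G(K) = (K + (1/2)*0)/(K - 9) = (K + 0)/(-9 + K) = K/(-9 + K))
k(s) = -1571/11 (k(s) = -143 + (-(2 + 0))/(-9 - (2 + 0)) = -143 + (-1*2)/(-9 - 1*2) = -143 - 2/(-9 - 2) = -143 - 2/(-11) = -143 - 2*(-1/11) = -143 + 2/11 = -1571/11)
1/(-561276 + k(6*(2 - 7))) = 1/(-561276 - 1571/11) = 1/(-6175607/11) = -11/6175607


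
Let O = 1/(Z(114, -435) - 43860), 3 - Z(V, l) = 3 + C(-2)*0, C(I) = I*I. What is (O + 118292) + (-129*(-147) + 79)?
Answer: 6023469239/43860 ≈ 1.3733e+5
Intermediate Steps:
C(I) = I**2
Z(V, l) = 0 (Z(V, l) = 3 - (3 + (-2)**2*0) = 3 - (3 + 4*0) = 3 - (3 + 0) = 3 - 1*3 = 3 - 3 = 0)
O = -1/43860 (O = 1/(0 - 43860) = 1/(-43860) = -1/43860 ≈ -2.2800e-5)
(O + 118292) + (-129*(-147) + 79) = (-1/43860 + 118292) + (-129*(-147) + 79) = 5188287119/43860 + (18963 + 79) = 5188287119/43860 + 19042 = 6023469239/43860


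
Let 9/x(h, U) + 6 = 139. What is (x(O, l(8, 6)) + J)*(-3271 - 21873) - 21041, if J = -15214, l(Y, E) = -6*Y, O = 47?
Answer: 7267843397/19 ≈ 3.8252e+8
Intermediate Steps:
x(h, U) = 9/133 (x(h, U) = 9/(-6 + 139) = 9/133)
(x(O, l(8, 6)) + J)*(-3271 - 21873) - 21041 = (9/133 - 15214)*(-3271 - 21873) - 21041 = -2023453/133*(-25144) - 21041 = 7268243176/19 - 21041 = 7267843397/19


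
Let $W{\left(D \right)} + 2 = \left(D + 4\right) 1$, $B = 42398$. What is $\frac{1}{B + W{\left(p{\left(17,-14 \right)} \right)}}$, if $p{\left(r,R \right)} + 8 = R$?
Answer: $\frac{1}{42378} \approx 2.3597 \cdot 10^{-5}$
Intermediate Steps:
$p{\left(r,R \right)} = -8 + R$
$W{\left(D \right)} = 2 + D$ ($W{\left(D \right)} = -2 + \left(D + 4\right) 1 = -2 + \left(4 + D\right) 1 = -2 + \left(4 + D\right) = 2 + D$)
$\frac{1}{B + W{\left(p{\left(17,-14 \right)} \right)}} = \frac{1}{42398 + \left(2 - 22\right)} = \frac{1}{42398 - 20} = \frac{1}{42378}$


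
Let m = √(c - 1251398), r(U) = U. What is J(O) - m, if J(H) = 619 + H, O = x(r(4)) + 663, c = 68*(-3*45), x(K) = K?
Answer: 1286 - 11*I*√10418 ≈ 1286.0 - 1122.8*I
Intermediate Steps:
c = -9180 (c = 68*(-135) = -9180)
O = 667 (O = 4 + 663 = 667)
m = 11*I*√10418 (m = √(-9180 - 1251398) = √(-1260578) = 11*I*√10418 ≈ 1122.8*I)
J(O) - m = (619 + 667) - 11*I*√10418 = 1286 - 11*I*√10418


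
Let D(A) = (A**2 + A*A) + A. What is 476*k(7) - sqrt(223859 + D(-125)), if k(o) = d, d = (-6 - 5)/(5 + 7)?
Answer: -1309/3 - 2*sqrt(63746) ≈ -941.29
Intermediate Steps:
D(A) = A + 2*A**2 (D(A) = (A**2 + A**2) + A = 2*A**2 + A = A + 2*A**2)
d = -11/12 ≈ -0.91667
k(o) = -11/12
476*k(7) - sqrt(223859 + D(-125)) = 476*(-11/12) - sqrt(223859 - 125*(1 + 2*(-125))) = -1309/3 - sqrt(223859 - 125*(1 - 250)) = -1309/3 - sqrt(223859 - 125*(-249)) = -1309/3 - sqrt(223859 + 31125) = -1309/3 - sqrt(254984) = -1309/3 - 2*sqrt(63746)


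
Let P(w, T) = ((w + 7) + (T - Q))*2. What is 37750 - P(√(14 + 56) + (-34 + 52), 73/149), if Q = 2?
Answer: 5617750/149 - 2*√70 ≈ 37686.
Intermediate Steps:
P(w, T) = 10 + 2*T + 2*w (P(w, T) = ((w + 7) + (T - 1*2))*2 = ((7 + w) + (T - 2))*2 = ((7 + w) + (-2 + T))*2 = (5 + T + w)*2 = 10 + 2*T + 2*w)
37750 - P(√(14 + 56) + (-34 + 52), 73/149) = 37750 - (10 + 2*(73/149) + 2*(√(14 + 56) + (-34 + 52))) = 37750 - (10 + 2*(73*(1/149)) + 2*(√70 + 18)) = 37750 - (10 + 2*(73/149) + 2*(18 + √70)) = 37750 - (10 + 146/149 + (36 + 2*√70)) = 37750 - (7000/149 + 2*√70) = 37750 + (-7000/149 - 2*√70) = 5617750/149 - 2*√70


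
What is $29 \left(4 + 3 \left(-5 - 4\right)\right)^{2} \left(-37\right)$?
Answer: $-567617$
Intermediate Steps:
$29 \left(4 + 3 \left(-5 - 4\right)\right)^{2} \left(-37\right) = 29 \left(4 + 3 \left(-9\right)\right)^{2} \left(-37\right) = 29 \left(4 - 27\right)^{2} \left(-37\right) = 29 \left(-23\right)^{2} \left(-37\right) = 29 \cdot 529 \left(-37\right) = 15341 \left(-37\right) = -567617$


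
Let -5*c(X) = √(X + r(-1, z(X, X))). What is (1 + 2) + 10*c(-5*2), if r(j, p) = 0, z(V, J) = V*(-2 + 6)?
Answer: 3 - 2*I*√10 ≈ 3.0 - 6.3246*I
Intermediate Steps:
z(V, J) = 4*V (z(V, J) = V*4 = 4*V)
c(X) = -√X/5 (c(X) = -√(X + 0)/5 = -√X/5)
(1 + 2) + 10*c(-5*2) = (1 + 2) + 10*(-I*√10/5) = 3 + 10*(-I*√10/5) = 3 - 2*I*√10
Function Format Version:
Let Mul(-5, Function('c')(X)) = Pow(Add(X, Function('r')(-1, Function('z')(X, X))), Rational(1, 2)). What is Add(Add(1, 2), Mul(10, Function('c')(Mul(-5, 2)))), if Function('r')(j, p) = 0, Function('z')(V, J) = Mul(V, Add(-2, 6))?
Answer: Add(3, Mul(-2, I, Pow(10, Rational(1, 2)))) ≈ Add(3.0000, Mul(-6.3246, I))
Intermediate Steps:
Function('z')(V, J) = Mul(4, V) (Function('z')(V, J) = Mul(V, 4) = Mul(4, V))
Function('c')(X) = Mul(Rational(-1, 5), Pow(X, Rational(1, 2))) (Function('c')(X) = Mul(Rational(-1, 5), Pow(Add(X, 0), Rational(1, 2))) = Mul(Rational(-1, 5), Pow(X, Rational(1, 2))))
Add(Add(1, 2), Mul(10, Function('c')(Mul(-5, 2)))) = Add(Add(1, 2), Mul(10, Mul(Rational(-1, 5), Pow(Mul(-5, 2), Rational(1, 2))))) = Add(3, Mul(10, Mul(Rational(-1, 5), Pow(-10, Rational(1, 2))))) = Add(3, Mul(10, Mul(Rational(-1, 5), Mul(I, Pow(10, Rational(1, 2)))))) = Add(3, Mul(10, Mul(Rational(-1, 5), I, Pow(10, Rational(1, 2))))) = Add(3, Mul(-2, I, Pow(10, Rational(1, 2))))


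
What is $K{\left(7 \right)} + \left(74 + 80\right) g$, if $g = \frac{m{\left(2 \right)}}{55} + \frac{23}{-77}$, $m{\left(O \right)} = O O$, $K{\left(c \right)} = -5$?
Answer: $- \frac{199}{5} \approx -39.8$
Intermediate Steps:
$m{\left(O \right)} = O^{2}$
$g = - \frac{87}{385}$ ($g = \frac{2^{2}}{55} + \frac{23}{-77} = 4 \cdot \frac{1}{55} + 23 \left(- \frac{1}{77}\right) = \frac{4}{55} - \frac{23}{77} = - \frac{87}{385} \approx -0.22597$)
$K{\left(7 \right)} + \left(74 + 80\right) g = -5 + \left(74 + 80\right) \left(- \frac{87}{385}\right) = -5 + 154 \left(- \frac{87}{385}\right) = -5 - \frac{174}{5} = - \frac{199}{5}$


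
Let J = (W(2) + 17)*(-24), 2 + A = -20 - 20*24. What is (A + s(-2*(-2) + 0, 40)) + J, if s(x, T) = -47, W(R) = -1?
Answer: -933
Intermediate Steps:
A = -502 (A = -2 + (-20 - 20*24) = -2 + (-20 - 480) = -2 - 500 = -502)
J = -384 (J = (-1 + 17)*(-24) = 16*(-24) = -384)
(A + s(-2*(-2) + 0, 40)) + J = (-502 - 47) - 384 = -549 - 384 = -933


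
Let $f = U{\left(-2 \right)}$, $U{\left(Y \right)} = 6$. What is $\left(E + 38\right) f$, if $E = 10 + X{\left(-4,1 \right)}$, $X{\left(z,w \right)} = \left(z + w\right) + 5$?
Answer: $300$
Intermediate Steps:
$f = 6$
$X{\left(z,w \right)} = 5 + w + z$ ($X{\left(z,w \right)} = \left(w + z\right) + 5 = 5 + w + z$)
$E = 12$ ($E = 10 + \left(5 + 1 - 4\right) = 10 + 2 = 12$)
$\left(E + 38\right) f = \left(12 + 38\right) 6 = 50 \cdot 6 = 300$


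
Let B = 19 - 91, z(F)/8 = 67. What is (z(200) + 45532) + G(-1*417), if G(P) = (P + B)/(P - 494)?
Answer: 41968437/911 ≈ 46069.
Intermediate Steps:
z(F) = 536 (z(F) = 8*67 = 536)
B = -72
G(P) = (-72 + P)/(-494 + P) (G(P) = (P - 72)/(P - 494) = (-72 + P)/(-494 + P))
(z(200) + 45532) + G(-1*417) = (536 + 45532) + (-72 - 1*417)/(-494 - 1*417) = 46068 + (-72 - 417)/(-494 - 417) = 46068 - 489/(-911) = 46068 - 1/911*(-489) = 46068 + 489/911 = 41968437/911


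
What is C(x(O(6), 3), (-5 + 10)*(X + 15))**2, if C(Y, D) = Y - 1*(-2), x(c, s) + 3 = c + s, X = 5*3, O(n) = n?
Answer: 64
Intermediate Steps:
X = 15
x(c, s) = -3 + c + s (x(c, s) = -3 + (c + s) = -3 + c + s)
C(Y, D) = 2 + Y (C(Y, D) = Y + 2 = 2 + Y)
C(x(O(6), 3), (-5 + 10)*(X + 15))**2 = (2 + (-3 + 6 + 3))**2 = (2 + 6)**2 = 8**2 = 64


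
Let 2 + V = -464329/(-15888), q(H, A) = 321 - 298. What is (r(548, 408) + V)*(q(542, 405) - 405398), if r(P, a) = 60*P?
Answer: -70647402804125/5296 ≈ -1.3340e+10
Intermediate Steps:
q(H, A) = 23
V = 432553/15888 (V = -2 - 464329/(-15888) = -2 - 464329*(-1/15888) = -2 + 464329/15888 = 432553/15888 ≈ 27.225)
(r(548, 408) + V)*(q(542, 405) - 405398) = (60*548 + 432553/15888)*(23 - 405398) = (32880 + 432553/15888)*(-405375) = (522829993/15888)*(-405375) = -70647402804125/5296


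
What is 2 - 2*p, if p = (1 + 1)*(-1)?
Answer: 6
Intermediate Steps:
p = -2 (p = 2*(-1) = -2)
2 - 2*p = 2 - 2*(-2) = 2 + 4 = 6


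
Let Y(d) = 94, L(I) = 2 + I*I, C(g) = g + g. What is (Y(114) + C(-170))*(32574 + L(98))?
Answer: -10376280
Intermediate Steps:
C(g) = 2*g
L(I) = 2 + I²
(Y(114) + C(-170))*(32574 + L(98)) = (94 + 2*(-170))*(32574 + (2 + 98²)) = (94 - 340)*(32574 + (2 + 9604)) = -246*(32574 + 9606) = -246*42180 = -10376280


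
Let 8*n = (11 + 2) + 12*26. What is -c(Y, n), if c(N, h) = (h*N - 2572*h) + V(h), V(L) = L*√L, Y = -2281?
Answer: 1577225/8 - 1625*√26/32 ≈ 1.9689e+5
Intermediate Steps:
n = 325/8 (n = ((11 + 2) + 12*26)/8 = (13 + 312)/8 = (⅛)*325 = 325/8 ≈ 40.625)
V(L) = L^(3/2)
c(N, h) = h^(3/2) - 2572*h + N*h (c(N, h) = (h*N - 2572*h) + h^(3/2) = (N*h - 2572*h) + h^(3/2) = (-2572*h + N*h) + h^(3/2) = h^(3/2) - 2572*h + N*h)
-c(Y, n) = -((325/8)^(3/2) - 2572*325/8 - 2281*325/8) = -(1625*√26/32 - 208975/2 - 741325/8) = -(-1577225/8 + 1625*√26/32) = 1577225/8 - 1625*√26/32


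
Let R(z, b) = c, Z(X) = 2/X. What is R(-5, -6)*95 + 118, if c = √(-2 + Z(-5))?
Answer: 118 + 38*I*√15 ≈ 118.0 + 147.17*I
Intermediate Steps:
c = 2*I*√15/5 (c = √(-2 + 2/(-5)) = √(-2 + 2*(-⅕)) = √(-2 - ⅖) = √(-12/5) = 2*I*√15/5 ≈ 1.5492*I)
R(z, b) = 2*I*√15/5
R(-5, -6)*95 + 118 = (2*I*√15/5)*95 + 118 = 38*I*√15 + 118 = 118 + 38*I*√15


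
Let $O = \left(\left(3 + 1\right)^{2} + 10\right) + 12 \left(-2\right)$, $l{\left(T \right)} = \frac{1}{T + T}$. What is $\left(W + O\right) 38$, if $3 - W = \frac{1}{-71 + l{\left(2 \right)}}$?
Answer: $\frac{53922}{283} \approx 190.54$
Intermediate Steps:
$l{\left(T \right)} = \frac{1}{2 T}$
$O = 2$ ($O = \left(4^{2} + 10\right) - 24 = \left(16 + 10\right) - 24 = 26 - 24 = 2$)
$W = \frac{853}{283}$ ($W = 3 - \frac{1}{-71 + \frac{1}{2 \cdot 2}} = 3 - \frac{1}{-71 + \frac{1}{2} \cdot \frac{1}{2}} = 3 - \frac{1}{-71 + \frac{1}{4}} = 3 - \frac{1}{- \frac{283}{4}} = 3 - - \frac{4}{283} = 3 + \frac{4}{283} = \frac{853}{283} \approx 3.0141$)
$\left(W + O\right) 38 = \left(\frac{853}{283} + 2\right) 38 = \frac{1419}{283} \cdot 38 = \frac{53922}{283}$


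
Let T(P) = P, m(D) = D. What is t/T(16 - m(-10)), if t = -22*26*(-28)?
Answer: 616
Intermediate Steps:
t = 16016 (t = -572*(-28) = 16016)
t/T(16 - m(-10)) = 16016/(16 - 1*(-10)) = 16016/(16 + 10) = 16016/26 = 16016*(1/26) = 616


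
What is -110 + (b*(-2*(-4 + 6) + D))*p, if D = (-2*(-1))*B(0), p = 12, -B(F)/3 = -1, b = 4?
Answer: -14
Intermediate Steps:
B(F) = 3 (B(F) = -3*(-1) = 3)
D = 6 (D = -2*(-1)*3 = 2*3 = 6)
-110 + (b*(-2*(-4 + 6) + D))*p = -110 + (4*(-2*(-4 + 6) + 6))*12 = -110 + (4*(-2*2 + 6))*12 = -110 + (4*(-4 + 6))*12 = -110 + (4*2)*12 = -110 + 8*12 = -110 + 96 = -14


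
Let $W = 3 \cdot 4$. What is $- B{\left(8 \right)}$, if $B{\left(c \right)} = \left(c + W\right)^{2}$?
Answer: $-400$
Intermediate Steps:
$W = 12$
$B{\left(c \right)} = \left(12 + c\right)^{2}$ ($B{\left(c \right)} = \left(c + 12\right)^{2} = \left(12 + c\right)^{2}$)
$- B{\left(8 \right)} = - \left(12 + 8\right)^{2} = - 20^{2} = \left(-1\right) 400 = -400$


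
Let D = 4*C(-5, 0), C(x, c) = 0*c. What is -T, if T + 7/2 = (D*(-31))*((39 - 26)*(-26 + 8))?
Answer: 7/2 ≈ 3.5000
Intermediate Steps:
C(x, c) = 0
D = 0 (D = 4*0 = 0)
T = -7/2 (T = -7/2 + (0*(-31))*((39 - 26)*(-26 + 8)) = -7/2 + 0*(13*(-18)) = -7/2 + 0*(-234) = -7/2 + 0 = -7/2 ≈ -3.5000)
-T = -1*(-7/2) = 7/2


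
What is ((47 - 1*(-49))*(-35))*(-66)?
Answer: 221760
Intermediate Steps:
((47 - 1*(-49))*(-35))*(-66) = ((47 + 49)*(-35))*(-66) = (96*(-35))*(-66) = -3360*(-66) = 221760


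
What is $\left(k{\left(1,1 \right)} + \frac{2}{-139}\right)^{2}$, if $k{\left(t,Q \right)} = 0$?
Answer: $\frac{4}{19321} \approx 0.00020703$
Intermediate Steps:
$\left(k{\left(1,1 \right)} + \frac{2}{-139}\right)^{2} = \left(0 + \frac{2}{-139}\right)^{2} = \left(0 + 2 \left(- \frac{1}{139}\right)\right)^{2} = \left(0 - \frac{2}{139}\right)^{2} = \left(- \frac{2}{139}\right)^{2} = \frac{4}{19321}$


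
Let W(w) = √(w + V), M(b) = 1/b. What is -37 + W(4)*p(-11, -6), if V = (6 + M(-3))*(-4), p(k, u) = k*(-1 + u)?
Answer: -37 + 154*I*√42/3 ≈ -37.0 + 332.68*I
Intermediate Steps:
M(b) = 1/b
V = -68/3 (V = (6 + 1/(-3))*(-4) = (6 - ⅓)*(-4) = (17/3)*(-4) = -68/3 ≈ -22.667)
W(w) = √(-68/3 + w) (W(w) = √(w - 68/3) = √(-68/3 + w))
-37 + W(4)*p(-11, -6) = -37 + (√(-204 + 9*4)/3)*(-11*(-1 - 6)) = -37 + (√(-204 + 36)/3)*(-11*(-7)) = -37 + (√(-168)/3)*77 = -37 + ((2*I*√42)/3)*77 = -37 + (2*I*√42/3)*77 = -37 + 154*I*√42/3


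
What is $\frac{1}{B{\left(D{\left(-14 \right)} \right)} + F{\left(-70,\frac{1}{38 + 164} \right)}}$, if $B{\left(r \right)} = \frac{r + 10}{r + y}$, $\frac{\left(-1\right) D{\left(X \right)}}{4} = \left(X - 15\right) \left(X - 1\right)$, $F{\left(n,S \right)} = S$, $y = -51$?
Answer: $\frac{361782}{351251} \approx 1.03$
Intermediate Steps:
$D{\left(X \right)} = - 4 \left(-1 + X\right) \left(-15 + X\right)$ ($D{\left(X \right)} = - 4 \left(X - 15\right) \left(X - 1\right) = - 4 \left(-15 + X\right) \left(-1 + X\right) = - 4 \left(-1 + X\right) \left(-15 + X\right)$)
$B{\left(r \right)} = \frac{10 + r}{-51 + r}$ ($B{\left(r \right)} = \frac{r + 10}{r - 51} = \frac{10 + r}{-51 + r}$)
$\frac{1}{B{\left(D{\left(-14 \right)} \right)} + F{\left(-70,\frac{1}{38 + 164} \right)}} = \frac{1}{\frac{10 - \left(956 + 784\right)}{-51 - \left(956 + 784\right)} + \frac{1}{38 + 164}} = \frac{1}{\frac{10 - 1740}{-51 - 1740} + \frac{1}{202}} = \frac{1}{\frac{1}{-1791} \left(-1730\right) + \frac{1}{202}} = \frac{1}{\left(- \frac{1}{1791}\right) \left(-1730\right) + \frac{1}{202}} = \frac{1}{\frac{1730}{1791} + \frac{1}{202}} = \frac{1}{\frac{351251}{361782}} = \frac{361782}{351251}$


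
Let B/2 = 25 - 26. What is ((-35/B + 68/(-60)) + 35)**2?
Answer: 2374681/900 ≈ 2638.5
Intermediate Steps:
B = -2 (B = 2*(25 - 26) = 2*(-1) = -2)
((-35/B + 68/(-60)) + 35)**2 = ((-35/(-2) + 68/(-60)) + 35)**2 = ((-35*(-1/2) + 68*(-1/60)) + 35)**2 = ((35/2 - 17/15) + 35)**2 = (491/30 + 35)**2 = (1541/30)**2 = 2374681/900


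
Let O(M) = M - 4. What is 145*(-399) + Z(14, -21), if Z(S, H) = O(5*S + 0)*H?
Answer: -59241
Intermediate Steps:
O(M) = -4 + M
Z(S, H) = H*(-4 + 5*S) (Z(S, H) = (-4 + (5*S + 0))*H = (-4 + 5*S)*H = H*(-4 + 5*S))
145*(-399) + Z(14, -21) = 145*(-399) - 21*(-4 + 5*14) = -57855 - 21*(-4 + 70) = -57855 - 21*66 = -57855 - 1386 = -59241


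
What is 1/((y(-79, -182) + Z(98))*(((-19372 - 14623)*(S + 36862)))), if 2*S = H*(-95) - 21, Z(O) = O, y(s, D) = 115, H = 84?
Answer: -2/475895971005 ≈ -4.2026e-12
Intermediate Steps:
S = -8001/2 (S = (84*(-95) - 21)/2 = (-7980 - 21)/2 = (½)*(-8001) = -8001/2 ≈ -4000.5)
1/((y(-79, -182) + Z(98))*(((-19372 - 14623)*(S + 36862)))) = 1/((115 + 98)*(((-19372 - 14623)*(-8001/2 + 36862)))) = 1/(213*((-33995*65723/2))) = 1/(213*(-2234253385/2)) = (1/213)*(-2/2234253385) = -2/475895971005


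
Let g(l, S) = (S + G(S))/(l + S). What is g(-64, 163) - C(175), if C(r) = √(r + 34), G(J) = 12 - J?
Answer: 4/33 - √209 ≈ -14.336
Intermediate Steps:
C(r) = √(34 + r)
g(l, S) = 12/(S + l) (g(l, S) = (S + (12 - S))/(l + S) = 12/(S + l))
g(-64, 163) - C(175) = 12/(163 - 64) - √(34 + 175) = 12/99 - √209 = 12*(1/99) - √209 = 4/33 - √209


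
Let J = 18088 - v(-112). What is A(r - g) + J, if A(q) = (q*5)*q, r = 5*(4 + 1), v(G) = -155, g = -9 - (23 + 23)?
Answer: 50243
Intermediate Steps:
g = -55 (g = -9 - 1*46 = -9 - 46 = -55)
r = 25 (r = 5*5 = 25)
J = 18243 (J = 18088 - 1*(-155) = 18088 + 155 = 18243)
A(q) = 5*q**2 (A(q) = (5*q)*q = 5*q**2)
A(r - g) + J = 5*(25 - 1*(-55))**2 + 18243 = 5*(25 + 55)**2 + 18243 = 5*80**2 + 18243 = 5*6400 + 18243 = 32000 + 18243 = 50243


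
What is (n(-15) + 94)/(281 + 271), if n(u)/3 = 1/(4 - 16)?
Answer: 125/736 ≈ 0.16984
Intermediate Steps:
n(u) = -¼ (n(u) = 3/(4 - 16) = 3/(-12) = 3*(-1/12) = -¼)
(n(-15) + 94)/(281 + 271) = (-¼ + 94)/(281 + 271) = (375/4)/552 = (375/4)*(1/552) = 125/736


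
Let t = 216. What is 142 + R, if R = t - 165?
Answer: 193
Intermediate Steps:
R = 51 (R = 216 - 165 = 51)
142 + R = 142 + 51 = 193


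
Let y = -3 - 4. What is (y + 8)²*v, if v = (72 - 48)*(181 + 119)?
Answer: 7200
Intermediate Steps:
y = -7
v = 7200 (v = 24*300 = 7200)
(y + 8)²*v = (-7 + 8)²*7200 = 1²*7200 = 1*7200 = 7200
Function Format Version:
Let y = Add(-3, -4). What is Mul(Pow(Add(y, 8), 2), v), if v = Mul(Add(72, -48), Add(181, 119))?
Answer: 7200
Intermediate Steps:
y = -7
v = 7200 (v = Mul(24, 300) = 7200)
Mul(Pow(Add(y, 8), 2), v) = Mul(Pow(Add(-7, 8), 2), 7200) = Mul(Pow(1, 2), 7200) = Mul(1, 7200) = 7200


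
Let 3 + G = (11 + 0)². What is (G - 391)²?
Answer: 74529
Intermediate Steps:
G = 118 (G = -3 + (11 + 0)² = -3 + 11² = -3 + 121 = 118)
(G - 391)² = (118 - 391)² = (-273)² = 74529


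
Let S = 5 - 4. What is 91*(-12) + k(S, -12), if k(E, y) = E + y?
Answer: -1103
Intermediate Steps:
S = 1
91*(-12) + k(S, -12) = 91*(-12) + (1 - 12) = -1092 - 11 = -1103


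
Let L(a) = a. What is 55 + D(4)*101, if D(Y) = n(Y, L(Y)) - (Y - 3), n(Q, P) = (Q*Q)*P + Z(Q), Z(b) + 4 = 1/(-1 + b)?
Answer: 18143/3 ≈ 6047.7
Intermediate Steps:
Z(b) = -4 + 1/(-1 + b)
n(Q, P) = P*Q**2 + (5 - 4*Q)/(-1 + Q) (n(Q, P) = (Q*Q)*P + (5 - 4*Q)/(-1 + Q) = Q**2*P + (5 - 4*Q)/(-1 + Q) = P*Q**2 + (5 - 4*Q)/(-1 + Q))
D(Y) = 3 - Y + (5 - 4*Y + Y**3*(-1 + Y))/(-1 + Y) (D(Y) = (5 - 4*Y + Y*Y**2*(-1 + Y))/(-1 + Y) - (Y - 3) = (5 - 4*Y + Y**3*(-1 + Y))/(-1 + Y) - (-3 + Y) = (5 - 4*Y + Y**3*(-1 + Y))/(-1 + Y) + (3 - Y) = 3 - Y + (5 - 4*Y + Y**3*(-1 + Y))/(-1 + Y))
55 + D(4)*101 = 55 + ((2 + 4**4 - 1*4**2 - 1*4**3)/(-1 + 4))*101 = 55 + ((2 + 256 - 1*16 - 1*64)/3)*101 = 55 + ((2 + 256 - 16 - 64)/3)*101 = 55 + ((1/3)*178)*101 = 55 + (178/3)*101 = 55 + 17978/3 = 18143/3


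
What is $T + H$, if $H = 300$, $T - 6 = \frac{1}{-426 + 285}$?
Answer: $\frac{43145}{141} \approx 305.99$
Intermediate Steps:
$T = \frac{845}{141}$ ($T = 6 + \frac{1}{-426 + 285} = 6 + \frac{1}{-141} = 6 - \frac{1}{141} = \frac{845}{141} \approx 5.9929$)
$T + H = \frac{845}{141} + 300 = \frac{43145}{141}$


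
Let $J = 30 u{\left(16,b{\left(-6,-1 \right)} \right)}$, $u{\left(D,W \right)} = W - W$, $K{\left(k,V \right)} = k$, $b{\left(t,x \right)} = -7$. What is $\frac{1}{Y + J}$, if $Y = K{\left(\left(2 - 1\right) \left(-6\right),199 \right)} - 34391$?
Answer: $- \frac{1}{34397} \approx -2.9072 \cdot 10^{-5}$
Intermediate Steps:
$Y = -34397$ ($Y = \left(2 - 1\right) \left(-6\right) - 34391 = 1 \left(-6\right) - 34391 = -6 - 34391 = -34397$)
$u{\left(D,W \right)} = 0$
$J = 0$ ($J = 30 \cdot 0 = 0$)
$\frac{1}{Y + J} = \frac{1}{-34397 + 0} = \frac{1}{-34397} = - \frac{1}{34397}$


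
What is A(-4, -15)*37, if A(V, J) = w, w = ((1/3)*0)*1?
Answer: 0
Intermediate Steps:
w = 0 (w = ((1*(⅓))*0)*1 = ((⅓)*0)*1 = 0*1 = 0)
A(V, J) = 0
A(-4, -15)*37 = 0*37 = 0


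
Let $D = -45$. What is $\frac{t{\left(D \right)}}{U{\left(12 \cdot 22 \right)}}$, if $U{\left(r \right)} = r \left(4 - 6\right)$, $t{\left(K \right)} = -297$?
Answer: $\frac{9}{16} \approx 0.5625$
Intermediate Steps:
$U{\left(r \right)} = - 2 r$ ($U{\left(r \right)} = r \left(-2\right) = - 2 r$)
$\frac{t{\left(D \right)}}{U{\left(12 \cdot 22 \right)}} = - \frac{297}{\left(-2\right) 12 \cdot 22} = - \frac{297}{\left(-2\right) 264} = - \frac{297}{-528} = \left(-297\right) \left(- \frac{1}{528}\right) = \frac{9}{16}$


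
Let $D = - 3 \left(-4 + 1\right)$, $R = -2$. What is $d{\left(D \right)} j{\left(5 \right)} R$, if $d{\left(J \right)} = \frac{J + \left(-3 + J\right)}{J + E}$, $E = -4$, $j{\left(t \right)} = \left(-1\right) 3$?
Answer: $18$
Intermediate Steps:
$j{\left(t \right)} = -3$
$D = 9$ ($D = \left(-3\right) \left(-3\right) = 9$)
$d{\left(J \right)} = \frac{-3 + 2 J}{-4 + J}$ ($d{\left(J \right)} = \frac{J + \left(-3 + J\right)}{J - 4} = \frac{-3 + 2 J}{-4 + J}$)
$d{\left(D \right)} j{\left(5 \right)} R = \frac{-3 + 2 \cdot 9}{-4 + 9} \left(-3\right) \left(-2\right) = \frac{-3 + 18}{5} \left(-3\right) \left(-2\right) = \frac{1}{5} \cdot 15 \left(-3\right) \left(-2\right) = 3 \left(-3\right) \left(-2\right) = \left(-9\right) \left(-2\right) = 18$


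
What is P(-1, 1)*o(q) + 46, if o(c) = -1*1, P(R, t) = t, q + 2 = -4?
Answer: 45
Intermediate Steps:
q = -6 (q = -2 - 4 = -6)
o(c) = -1
P(-1, 1)*o(q) + 46 = 1*(-1) + 46 = -1 + 46 = 45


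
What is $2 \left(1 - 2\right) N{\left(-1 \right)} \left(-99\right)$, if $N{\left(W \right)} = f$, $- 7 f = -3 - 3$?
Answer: $\frac{1188}{7} \approx 169.71$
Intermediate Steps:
$f = \frac{6}{7}$ ($f = - \frac{-3 - 3}{7} = \left(- \frac{1}{7}\right) \left(-6\right) = \frac{6}{7} \approx 0.85714$)
$N{\left(W \right)} = \frac{6}{7}$
$2 \left(1 - 2\right) N{\left(-1 \right)} \left(-99\right) = 2 \left(1 - 2\right) \frac{6}{7} \left(-99\right) = 2 \left(-1\right) \frac{6}{7} \left(-99\right) = \left(-2\right) \frac{6}{7} \left(-99\right) = \left(- \frac{12}{7}\right) \left(-99\right) = \frac{1188}{7}$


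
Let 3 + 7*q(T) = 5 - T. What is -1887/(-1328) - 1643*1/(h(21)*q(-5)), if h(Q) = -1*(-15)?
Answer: -2153599/19920 ≈ -108.11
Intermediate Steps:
h(Q) = 15
q(T) = 2/7 - T/7 (q(T) = -3/7 + (5 - T)/7 = -3/7 + (5/7 - T/7) = 2/7 - T/7)
-1887/(-1328) - 1643*1/(h(21)*q(-5)) = -1887/(-1328) - 1643*1/(15*(2/7 - ⅐*(-5))) = -1887*(-1/1328) - 1643*1/(15*(2/7 + 5/7)) = 1887/1328 - 1643/(1*15) = 1887/1328 - 1643/15 = -2153599/19920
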